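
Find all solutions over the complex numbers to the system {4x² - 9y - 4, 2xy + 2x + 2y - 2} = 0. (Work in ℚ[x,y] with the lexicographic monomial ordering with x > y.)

{(1, 0), (-1 + 3*I/2, -1 - 4*I/3), (-1 - 3*I/2, -1 + 4*I/3)}

Compute a lex Gröbner basis by Buchberger's algorithm.
f_1 = 4x² - 9y - 4, LT = x².
f_2 = 2xy + 2x + 2y - 2, LT = xy.

S(f_1,f_2): lcm = x²y. S = -x² - xy + x - 9/4y² - y.
  leading term x²: subtract (-¼)·f_1 from -x² - xy + x - 9/4y² - y → -xy + x - 9/4y² - 13/4y - 1
  leading term xy: subtract (-½)·f_2 from -xy + x - 9/4y² - 13/4y - 1 → 2x - 9/4y² - 9/4y - 2
  leading term x: no divisor's leading term divides it; move 2x to the remainder.
  leading term y²: no divisor's leading term divides it; move -9/4y² to the remainder.
  leading term y: no divisor's leading term divides it; move -9/4y to the remainder.
  leading term 1: no divisor's leading term divides it; move -2 to the remainder.
  remainder 2x - 9/4y² - 9/4y - 2 ≠ 0; add h_3 = 2x - 9/4y² - 9/4y - 2 to the basis.

S(f_2,h_3): lcm = xy. S = x + 9/8y³ + 9/8y² + 2y - 1.
  leading term x: subtract (½)·h_3 from x + 9/8y³ + 9/8y² + 2y - 1 → 9/8y³ + 9/4y² + 25/8y
  leading term y³: no divisor's leading term divides it; move 9/8y³ to the remainder.
  leading term y²: no divisor's leading term divides it; move 9/4y² to the remainder.
  leading term y: no divisor's leading term divides it; move 25/8y to the remainder.
  remainder 9/8y³ + 9/4y² + 25/8y ≠ 0; add h_4 = 9/8y³ + 9/4y² + 25/8y to the basis.

The other S-polynomials (S(f_1,h_3), S(f_1,h_4), S(f_2,h_4), S(h_3,h_4)) all reduce to 0 modulo the current basis, so we have a Gröbner basis.
Inter-reduce: drop elements whose leading term is divisible by another's, tail-reduce, and make monic.
Reduced Gröbner basis: {x - 9/8y² - 9/8y - 1, y³ + 2y² + 25/9y}.

A lex Gröbner basis eliminates variables successively. Here y³ + 2y² + 25/9y depends only on y, with roots {0, -1 - 4*I/3, -1 + 4*I/3}; lifting each root through the earlier basis elements recovers the full solutions.
  y = 0: the earlier basis element becomes x - 1 = 0, giving x = 1 — point (1, 0).
  y = -1 - 4*I/3: the earlier basis element becomes x + 1 - 3*I/2 = 0, giving x = -1 + 3*I/2 — point (-1 + 3*I/2, -1 - 4*I/3).
  y = -1 + 4*I/3: the earlier basis element becomes x + 1 + 3*I/2 = 0, giving x = -1 - 3*I/2 — point (-1 - 3*I/2, -1 + 4*I/3).
Substituting each solution back into the original system confirms all equations vanish.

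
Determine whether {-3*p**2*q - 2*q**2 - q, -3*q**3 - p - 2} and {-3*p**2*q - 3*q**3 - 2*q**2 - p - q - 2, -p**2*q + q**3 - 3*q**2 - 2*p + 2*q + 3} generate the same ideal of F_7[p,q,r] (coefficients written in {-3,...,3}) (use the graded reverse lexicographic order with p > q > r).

For a fixed monomial order, each ideal has a unique reduced Gröbner basis; comparing bases decides equality.
Buchberger on the first generating set:
f_1 = -3*p**2*q - 2*q**2 - q, LT = p**2*q.
f_2 = -3*q**3 - p - 2, LT = q**3.

S(f_1,f_2): lcm = p**2*q**3. S = 3*q**4 + 2*p**3 - 2*q**3 - 3*p**2.
  reduce S modulo (f_1, f_2):
  remainder 2*p**3 - 3*p**2 - p*q + 3*p - 2*q - 1 ≠ 0; add g_3 = 2*p**3 - 3*p**2 - p*q + 3*p - 2*q - 1 to the basis.

The other S-polynomials (S(f_1,g_3), S(f_2,g_3)) all reduce to 0 modulo the current basis, so we have a Gröbner basis.
Inter-reduce: drop elements whose leading term is divisible by another's, tail-reduce, and make monic.
Reduced Gröbner basis: {p**3 + 2*p**2 + 3*p*q - 2*p - q + 3, p**2*q + 3*q**2 - 2*q, q**3 - 2*p + 3}.

Buchberger on the second generating set:
h_1 = -3*p**2*q - 3*q**3 - 2*q**2 - p - q - 2, LT = p**2*q.
h_2 = -p**2*q + q**3 - 3*q**2 - 2*p + 2*q + 3, LT = p**2*q.

S(h_1,h_2): lcm = p**2*q. S = 2*q**3 + 3*p - 1.
  reduce S modulo (h_1, h_2):
  remainder 2*q**3 + 3*p - 1 ≠ 0; add k_3 = 2*q**3 + 3*p - 1 to the basis.

S(h_1,k_3): lcm = p**2*q**3. S = q**5 + 3*q**4 + 2*p**3 - 2*p*q**2 - 2*q**3 - 3*p**2 + 3*q**2.
  reduce S modulo (h_1, h_2, k_3):
  remainder 2*p**3 - 3*p**2 - p*q + 3*p - 2*q - 1 ≠ 0; add k_4 = 2*p**3 - 3*p**2 - p*q + 3*p - 2*q - 1 to the basis.

The other S-polynomials (S(h_2,k_3), S(h_1,k_4), S(h_2,k_4), S(k_3,k_4)) all reduce to 0 modulo the current basis, so we have a Gröbner basis.
Inter-reduce: drop elements whose leading term is divisible by another's, tail-reduce, and make monic.
Reduced Gröbner basis: {p**3 + 2*p**2 + 3*p*q - 2*p - q + 3, p**2*q + 3*q**2 - 2*q, q**3 - 2*p + 3}.

The two bases agree; hence the ideals are identical.
The choice of monomial ordering does not affect the verdict — as long as both bases are computed under the same ordering, their equality decides ideal equality.

Yes, the ideals are equal.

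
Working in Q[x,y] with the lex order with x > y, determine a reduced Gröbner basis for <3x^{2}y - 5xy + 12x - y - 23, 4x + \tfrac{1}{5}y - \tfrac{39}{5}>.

G = {x + \tfrac{1}{20}y - \tfrac{39}{20}, y^{3} - \tfrac{134}{3}y^{2} + \tfrac{23}{3}y + \tfrac{160}{3}}

f_1 = 3x^{2}y - 5xy + 12x - y - 23, LT = x^{2}y.
f_2 = 4x + \tfrac{1}{5}y - \tfrac{39}{5}, LT = x.

S(f_1,f_2): lcm = x^{2}y. S = -\tfrac{1}{20}xy^{2} + \tfrac{17}{60}xy + 4x - \tfrac{1}{3}y - \tfrac{23}{3}.
  leading term xy^{2}: subtract (-\tfrac{1}{80}y^{2})·f_2 from -\tfrac{1}{20}xy^{2} + \tfrac{17}{60}xy + 4x - \tfrac{1}{3}y - \tfrac{23}{3} → \tfrac{17}{60}xy + 4x + \tfrac{1}{400}y^{3} - \tfrac{39}{400}y^{2} - \tfrac{1}{3}y - \tfrac{23}{3}
  leading term xy: subtract (\tfrac{17}{240}y)·f_2 from \tfrac{17}{60}xy + 4x + \tfrac{1}{400}y^{3} - \tfrac{39}{400}y^{2} - \tfrac{1}{3}y - \tfrac{23}{3} → 4x + \tfrac{1}{400}y^{3} - \tfrac{67}{600}y^{2} + \tfrac{263}{1200}y - \tfrac{23}{3}
  leading term x: subtract (1)·f_2 from 4x + \tfrac{1}{400}y^{3} - \tfrac{67}{600}y^{2} + \tfrac{263}{1200}y - \tfrac{23}{3} → \tfrac{1}{400}y^{3} - \tfrac{67}{600}y^{2} + \tfrac{23}{1200}y + \tfrac{2}{15}
  leading term y^{3}: no divisor's leading term divides it; move \tfrac{1}{400}y^{3} to the remainder.
  leading term y^{2}: no divisor's leading term divides it; move -\tfrac{67}{600}y^{2} to the remainder.
  leading term y: no divisor's leading term divides it; move \tfrac{23}{1200}y to the remainder.
  leading term 1: no divisor's leading term divides it; move \tfrac{2}{15} to the remainder.
  remainder \tfrac{1}{400}y^{3} - \tfrac{67}{600}y^{2} + \tfrac{23}{1200}y + \tfrac{2}{15} ≠ 0; add g_3 = \tfrac{1}{400}y^{3} - \tfrac{67}{600}y^{2} + \tfrac{23}{1200}y + \tfrac{2}{15} to the basis.

The other S-polynomials (S(f_1,g_3), S(f_2,g_3)) all reduce to 0 modulo the current basis, so we have a Gröbner basis.
Inter-reduce: drop elements whose leading term is divisible by another's, tail-reduce, and make monic.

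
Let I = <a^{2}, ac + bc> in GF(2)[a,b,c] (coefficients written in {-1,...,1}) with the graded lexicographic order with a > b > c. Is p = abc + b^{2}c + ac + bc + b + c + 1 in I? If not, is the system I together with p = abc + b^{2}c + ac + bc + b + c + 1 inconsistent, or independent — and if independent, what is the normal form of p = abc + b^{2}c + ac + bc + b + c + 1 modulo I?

abc + b^{2}c + ac + bc + b + c + 1 is independent of I; its normal form modulo I is b + c + 1.

First compute the reduced Gröbner basis of I by Buchberger's algorithm.
f_1 = a^{2}, LT = a^{2}.
f_2 = ac + bc, LT = ac.

S(f_1,f_2): lcm = a^{2}c. S = abc.
  leading term abc: subtract (b)·f_2 from abc → b^{2}c
  leading term b^{2}c: no divisor's leading term divides it; move b^{2}c to the remainder.
  remainder b^{2}c ≠ 0; add h_3 = b^{2}c to the basis.

S(f_1,h_3): leading monomials are coprime, so the S-polynomial reduces to 0 (Buchberger's first criterion).
S(f_2,h_3): lcm = ab^{2}c. S = b^{3}c.
  leading term b^{3}c: subtract (b)·h_3 from b^{3}c → 0
  remainder 0.

Every S-polynomial of the final basis reduces to 0, so we have a Gröbner basis.
Inter-reduce: drop elements whose leading term is divisible by another's, tail-reduce, and make monic.
Reduced Gröbner basis: {b^{2}c, a^{2}, ac + bc}.
Label its elements g_1 = b^{2}c, g_2 = a^{2}, g_3 = ac + bc.

Reduce p = abc + b^{2}c + ac + bc + b + c + 1 modulo G:
  leading term abc: subtract (b)·g_3 from abc + b^{2}c + ac + bc + b + c + 1 → ac + bc + b + c + 1
  leading term ac: subtract (1)·g_3 from ac + bc + b + c + 1 → b + c + 1
  leading term b: no divisor's leading term divides it; move b to the remainder.
  leading term c: no divisor's leading term divides it; move c to the remainder.
  leading term 1: no divisor's leading term divides it; move 1 to the remainder.
  normal form = b + c + 1.
The normal form is nonzero, so p ∉ I. Since p minus its normal form lies in I, I + (p) = I + (r) where r = b + c + 1; decide whether this ideal is the whole ring.
Run Buchberger on G together with r (pairs among the g_i already reduce to 0 since G is a Gröbner basis):
g_1 = b^{2}c, LT = b^{2}c.
g_2 = a^{2}, LT = a^{2}.
g_3 = ac + bc, LT = ac.
r = b + c + 1, LT = b.

S(g_1,g_2): leading monomials are coprime, so the S-polynomial reduces to 0 (Buchberger's first criterion).
S(g_1,g_3): lcm = ab^{2}c. S = b^{3}c.
  leading term b^{3}c: subtract (b)·g_1 from b^{3}c → 0
  remainder 0.

S(g_1,r): lcm = b^{2}c. S = bc^{2} + bc.
  leading term bc^{2}: subtract (c^{2})·r from bc^{2} + bc → c^{3} + bc + c^{2}
  leading term c^{3}: no divisor's leading term divides it; move c^{3} to the remainder.
  leading term bc: subtract (c)·r from bc + c^{2} → c
  leading term c: no divisor's leading term divides it; move c to the remainder.
  remainder c^{3} + c ≠ 0; add m_5 = c^{3} + c to the basis.

S(g_2,g_3): lcm = a^{2}c. S = abc.
  leading term abc: subtract (b)·g_3 from abc → b^{2}c
  leading term b^{2}c: subtract (1)·g_1 from b^{2}c → 0
  remainder 0.

S(g_2,r): leading monomials are coprime, so the S-polynomial reduces to 0 (Buchberger's first criterion).
S(g_3,r): leading monomials are coprime, so the S-polynomial reduces to 0 (Buchberger's first criterion).
S(g_1,m_5): lcm = b^{2}c^{3}. S = b^{2}c.
  leading term b^{2}c: subtract (1)·g_1 from b^{2}c → 0
  remainder 0.

S(g_2,m_5): leading monomials are coprime, so the S-polynomial reduces to 0 (Buchberger's first criterion).
S(g_3,m_5): lcm = ac^{3}. S = bc^{3} + ac.
  leading term bc^{3}: subtract (c^{3})·r from bc^{3} + ac → c^{4} + c^{3} + ac
  leading term c^{4}: subtract (c)·m_5 from c^{4} + c^{3} + ac → c^{3} + ac + c^{2}
  leading term c^{3}: subtract (1)·m_5 from c^{3} + ac + c^{2} → ac + c^{2} + c
  leading term ac: subtract (1)·g_3 from ac + c^{2} + c → bc + c^{2} + c
  leading term bc: subtract (c)·r from bc + c^{2} + c → 0
  remainder 0.

S(r,m_5): leading monomials are coprime, so the S-polynomial reduces to 0 (Buchberger's first criterion).
Every S-polynomial of the final basis reduces to 0, so we have a Gröbner basis.
Inter-reduce: drop elements whose leading term is divisible by another's, tail-reduce, and make monic.
Reduced Gröbner basis: {c^{3} + c, a^{2}, ac + c^{2} + c, b + c + 1}.
The reduced Gröbner basis of I + (p) is {c^{3} + c, a^{2}, ac + c^{2} + c, b + c + 1} ≠ {1}, a proper ideal, so the enlarged system stays consistent: p is independent of I, with normal form b + c + 1.

Ideal membership is decidable via reduction modulo a Gröbner basis.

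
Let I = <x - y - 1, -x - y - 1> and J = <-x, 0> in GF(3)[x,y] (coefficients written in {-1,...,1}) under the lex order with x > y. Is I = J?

No, the ideals differ.

Since reduced Gröbner bases are canonical representatives of ideals under a given ordering, it suffices to compute and compare them.
Buchberger on the first generating set:
f_1 = x - y - 1, LT = x.
f_2 = -x - y - 1, LT = x.

S(f_1,f_2): lcm = x. S = y + 1.
  leading term y: no divisor's leading term divides it; move y to the remainder.
  leading term 1: no divisor's leading term divides it; move 1 to the remainder.
  remainder y + 1 ≠ 0; add g_3 = y + 1 to the basis.

The other S-polynomials (S(f_1,g_3), S(f_2,g_3)) all reduce to 0 modulo the current basis, so we have a Gröbner basis.
Inter-reduce: drop elements whose leading term is divisible by another's, tail-reduce, and make monic.
Reduced Gröbner basis: {x, y + 1}.

Buchberger on the second generating set:
h_1 = -x, LT = x.

No S-polynomials remain, so we have a Gröbner basis.
Inter-reduce: drop elements whose leading term is divisible by another's, tail-reduce, and make monic.
Reduced Gröbner basis: {x}.

Since the reduced bases disagree, the two ideals are not the same.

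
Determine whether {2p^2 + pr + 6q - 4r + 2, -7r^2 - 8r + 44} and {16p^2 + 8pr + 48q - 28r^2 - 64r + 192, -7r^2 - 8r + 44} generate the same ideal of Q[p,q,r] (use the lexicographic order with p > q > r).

For a fixed monomial order, each ideal has a unique reduced Gröbner basis; comparing bases decides equality.
Buchberger on the first generating set:
f_1 = 2p^2 + pr + 6q - 4r + 2, LT = p^2.
f_2 = -7r^2 - 8r + 44, LT = r^2.

The S-polynomials (S(f_1,f_2)) all reduce to 0 modulo the current basis, so we have a Gröbner basis.
Inter-reduce: drop elements whose leading term is divisible by another's, tail-reduce, and make monic.
Reduced Gröbner basis: {p^2 + 1/2pr + 3q - 2r + 1, r^2 + 8/7r - 44/7}.

Buchberger on the second generating set:
h_1 = 16p^2 + 8pr + 48q - 28r^2 - 64r + 192, LT = p^2.
h_2 = -7r^2 - 8r + 44, LT = r^2.

The S-polynomials (S(h_1,h_2)) all reduce to 0 modulo the current basis, so we have a Gröbner basis.
Inter-reduce: drop elements whose leading term is divisible by another's, tail-reduce, and make monic.
Reduced Gröbner basis: {p^2 + 1/2pr + 3q - 2r + 1, r^2 + 8/7r - 44/7}.

Same reduced basis, so the two generating sets span the same ideal.
The same test decides containment: I ⊆ J iff every generator of I reduces to 0 modulo a Gröbner basis of J.

Yes, the ideals are equal.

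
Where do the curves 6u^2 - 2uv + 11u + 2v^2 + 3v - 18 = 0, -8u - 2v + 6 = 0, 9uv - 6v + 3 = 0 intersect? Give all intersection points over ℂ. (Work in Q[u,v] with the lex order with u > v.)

Compute a lex Gröbner basis by Buchberger's algorithm.
f_1 = 6u^2 - 2uv + 11u + 2v^2 + 3v - 18, LT = u^2.
f_2 = -8u - 2v + 6, LT = u.
f_3 = 9uv - 6v + 3, LT = uv.

S(f_1,f_2): lcm = u^2. S = -7/12uv + 31/12u + 1/3v^2 + 1/2v - 3.
  leading term uv: subtract (7/96v)·f_2 from -7/12uv + 31/12u + 1/3v^2 + 1/2v - 3 → 31/12u + 23/48v^2 + 1/16v - 3
  leading term u: subtract (-31/96)·f_2 from 31/12u + 23/48v^2 + 1/16v - 3 → 23/48v^2 - 7/12v - 17/16
  leading term v^2: no divisor's leading term divides it; move 23/48v^2 to the remainder.
  leading term v: no divisor's leading term divides it; move -7/12v to the remainder.
  leading term 1: no divisor's leading term divides it; move -17/16 to the remainder.
  remainder 23/48v^2 - 7/12v - 17/16 ≠ 0; add h_4 = 23/48v^2 - 7/12v - 17/16 to the basis.

S(f_1,f_3): lcm = u^2v. S = -1/3uv^2 + 5/2uv - 1/3u + 1/3v^3 + 1/2v^2 - 3v.
  leading term uv^2: subtract (1/24v^2)·f_2 from -1/3uv^2 + 5/2uv - 1/3u + 1/3v^3 + 1/2v^2 - 3v → 5/2uv - 1/3u + 5/12v^3 + 1/4v^2 - 3v
  leading term uv: subtract (-5/16v)·f_2 from 5/2uv - 1/3u + 5/12v^3 + 1/4v^2 - 3v → -1/3u + 5/12v^3 - 3/8v^2 - 9/8v
  leading term u: subtract (1/24)·f_2 from -1/3u + 5/12v^3 - 3/8v^2 - 9/8v → 5/12v^3 - 3/8v^2 - 25/24v - 1/4
  leading term v^3: subtract (20/23v)·h_4 from 5/12v^3 - 3/8v^2 - 25/24v - 1/4 → 73/552v^2 - 65/552v - 1/4
  leading term v^2: subtract (146/529)·h_4 from 73/552v^2 - 65/552v - 1/4 → 183/4232v + 183/4232
  leading term v: no divisor's leading term divides it; move 183/4232v to the remainder.
  leading term 1: no divisor's leading term divides it; move 183/4232 to the remainder.
  remainder 183/4232v + 183/4232 ≠ 0; add h_5 = 183/4232v + 183/4232 to the basis.

The other S-polynomials (S(f_2,f_3), S(f_1,h_4), S(f_2,h_4), S(f_3,h_4), S(f_1,h_5), S(f_2,h_5), S(f_3,h_5), S(h_4,h_5)) all reduce to 0 modulo the current basis, so we have a Gröbner basis.
Inter-reduce: drop elements whose leading term is divisible by another's, tail-reduce, and make monic.
Reduced Gröbner basis: {u - 1, v + 1}.

Elimination: the polynomial v + 1 lies in the elimination ideal for v, so v ∈ {-1}. For each such v, the remaining basis elements (now univariate) give the rest of the solution.
  v = -1: the earlier basis element becomes u - 1 = 0, giving u = 1 — point (1, -1).

{(1, -1)}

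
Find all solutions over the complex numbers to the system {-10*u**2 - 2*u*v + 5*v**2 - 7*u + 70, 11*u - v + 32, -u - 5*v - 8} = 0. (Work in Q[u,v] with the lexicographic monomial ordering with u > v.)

{(-3, -1)}

Compute a lex Gröbner basis by Buchberger's algorithm.
f_1 = -10*u**2 - 2*u*v - 7*u + 5*v**2 + 70, LT = u**2.
f_2 = 11*u - v + 32, LT = u.
f_3 = -u - 5*v - 8, LT = u.

S(f_1,f_2): lcm = u**2. S = 16/55*u*v - 243/110*u - 1/2*v**2 - 7.
  leading term u*v: subtract (16/605*v)·f_2 from 16/55*u*v - 243/110*u - 1/2*v**2 - 7 → -243/110*u - 573/1210*v**2 - 512/605*v - 7
  leading term u: subtract (-243/1210)·f_2 from -243/110*u - 573/1210*v**2 - 512/605*v - 7 → -573/1210*v**2 - 1267/1210*v - 347/605
  leading term v**2: no divisor's leading term divides it; move -573/1210*v**2 to the remainder.
  leading term v: no divisor's leading term divides it; move -1267/1210*v to the remainder.
  leading term 1: no divisor's leading term divides it; move -347/605 to the remainder.
  remainder -573/1210*v**2 - 1267/1210*v - 347/605 ≠ 0; add h_4 = -573/1210*v**2 - 1267/1210*v - 347/605 to the basis.

S(f_1,f_3): lcm = u**2. S = -24/5*u*v - 73/10*u - 1/2*v**2 - 7.
  leading term u*v: subtract (-24/55*v)·f_2 from -24/5*u*v - 73/10*u - 1/2*v**2 - 7 → -73/10*u - 103/110*v**2 + 768/55*v - 7
  leading term u: subtract (-73/110)·f_2 from -73/10*u - 103/110*v**2 + 768/55*v - 7 → -103/110*v**2 + 133/10*v + 783/55
  leading term v**2: subtract (1133/573)·h_4 from -103/110*v**2 + 133/10*v + 783/55 → 96880/6303*v + 96880/6303
  leading term v: no divisor's leading term divides it; move 96880/6303*v to the remainder.
  leading term 1: no divisor's leading term divides it; move 96880/6303 to the remainder.
  remainder 96880/6303*v + 96880/6303 ≠ 0; add h_5 = 96880/6303*v + 96880/6303 to the basis.

The other S-polynomials (S(f_2,f_3), S(f_1,h_4), S(f_2,h_4), S(f_3,h_4), S(f_1,h_5), S(f_2,h_5), S(f_3,h_5), S(h_4,h_5)) all reduce to 0 modulo the current basis, so we have a Gröbner basis.
Inter-reduce: drop elements whose leading term is divisible by another's, tail-reduce, and make monic.
Reduced Gröbner basis: {u + 3, v + 1}.

The lex basis is triangular: the last element involves only v. Solving v + 1 = 0 gives v ∈ {-1}; substituting each value into the earlier elements determines the remaining variables.
  v = -1: the earlier basis element becomes u + 3 = 0, giving u = -3 — point (-3, -1).
This is the nonlinear analogue of row-reducing a linear system.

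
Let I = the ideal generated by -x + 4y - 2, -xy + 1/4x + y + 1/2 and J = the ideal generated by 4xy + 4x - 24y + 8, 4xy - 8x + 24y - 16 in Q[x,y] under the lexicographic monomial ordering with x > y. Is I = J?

Since reduced Gröbner bases are canonical representatives of ideals under a given ordering, it suffices to compute and compare them.
Buchberger on the first generating set:
f_1 = -x + 4y - 2, LT = x.
f_2 = -xy + 1/4x + y + 1/2, LT = xy.

S(f_1,f_2): lcm = xy. S = 1/4x - 4y^2 + 3y + 1/2.
  leading term x: subtract (-1/4)·f_1 from 1/4x - 4y^2 + 3y + 1/2 → -4y^2 + 4y
  leading term y^2: no divisor's leading term divides it; move -4y^2 to the remainder.
  leading term y: no divisor's leading term divides it; move 4y to the remainder.
  remainder -4y^2 + 4y ≠ 0; add g_3 = -4y^2 + 4y to the basis.

S(f_1,g_3): leading monomials are coprime, so the S-polynomial reduces to 0 (Buchberger's first criterion).
S(f_2,g_3): lcm = xy^2. S = 3/4xy - y^2 - 1/2y.
  leading term xy: subtract (-3/4y)·f_1 from 3/4xy - y^2 - 1/2y → 2y^2 - 2y
  leading term y^2: subtract (-1/2)·g_3 from 2y^2 - 2y → 0
  remainder 0.

Every S-polynomial of the final basis reduces to 0, so we have a Gröbner basis.
Inter-reduce: drop elements whose leading term is divisible by another's, tail-reduce, and make monic.
Reduced Gröbner basis: {x - 4y + 2, y^2 - y}.

Buchberger on the second generating set:
h_1 = 4xy + 4x - 24y + 8, LT = xy.
h_2 = 4xy - 8x + 24y - 16, LT = xy.

S(h_1,h_2): lcm = xy. S = 3x - 12y + 6.
  leading term x: no divisor's leading term divides it; move 3x to the remainder.
  leading term y: no divisor's leading term divides it; move -12y to the remainder.
  leading term 1: no divisor's leading term divides it; move 6 to the remainder.
  remainder 3x - 12y + 6 ≠ 0; add k_3 = 3x - 12y + 6 to the basis.

S(h_1,k_3): lcm = xy. S = x + 4y^2 - 8y + 2.
  leading term x: subtract (1/3)·k_3 from x + 4y^2 - 8y + 2 → 4y^2 - 4y
  leading term y^2: no divisor's leading term divides it; move 4y^2 to the remainder.
  leading term y: no divisor's leading term divides it; move -4y to the remainder.
  remainder 4y^2 - 4y ≠ 0; add k_4 = 4y^2 - 4y to the basis.

S(h_2,k_3): lcm = xy. S = -2x + 4y^2 + 4y - 4.
  leading term x: subtract (-2/3)·k_3 from -2x + 4y^2 + 4y - 4 → 4y^2 - 4y
  leading term y^2: subtract (1)·k_4 from 4y^2 - 4y → 0
  remainder 0.

S(h_1,k_4): lcm = xy^2. S = 2xy - 6y^2 + 2y.
  leading term xy: subtract (1/2)·h_1 from 2xy - 6y^2 + 2y → -2x - 6y^2 + 14y - 4
  leading term x: subtract (-2/3)·k_3 from -2x - 6y^2 + 14y - 4 → -6y^2 + 6y
  leading term y^2: subtract (-3/2)·k_4 from -6y^2 + 6y → 0
  remainder 0.

S(h_2,k_4): lcm = xy^2. S = -xy + 6y^2 - 4y.
  leading term xy: subtract (-1/4)·h_1 from -xy + 6y^2 - 4y → x + 6y^2 - 10y + 2
  leading term x: subtract (1/3)·k_3 from x + 6y^2 - 10y + 2 → 6y^2 - 6y
  leading term y^2: subtract (3/2)·k_4 from 6y^2 - 6y → 0
  remainder 0.

S(k_3,k_4): leading monomials are coprime, so the S-polynomial reduces to 0 (Buchberger's first criterion).
Every S-polynomial of the final basis reduces to 0, so we have a Gröbner basis.
Inter-reduce: drop elements whose leading term is divisible by another's, tail-reduce, and make monic.
Reduced Gröbner basis: {x - 4y + 2, y^2 - y}.

These coincide, so the ideals are equal.

Yes, the ideals are equal.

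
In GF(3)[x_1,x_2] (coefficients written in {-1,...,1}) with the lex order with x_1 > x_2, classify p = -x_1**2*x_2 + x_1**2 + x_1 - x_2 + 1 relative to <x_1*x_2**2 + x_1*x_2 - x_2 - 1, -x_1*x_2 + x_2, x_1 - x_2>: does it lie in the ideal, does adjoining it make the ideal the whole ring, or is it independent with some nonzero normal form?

First compute the reduced Gröbner basis of I by Buchberger's algorithm.
f_1 = x_1*x_2**2 + x_1*x_2 - x_2 - 1, LT = x_1*x_2**2.
f_2 = -x_1*x_2 + x_2, LT = x_1*x_2.
f_3 = x_1 - x_2, LT = x_1.

S(f_1,f_2): lcm = x_1*x_2**2. S = x_1*x_2 + x_2**2 - x_2 - 1.
  leading term x_1*x_2: subtract (-1)·f_2 from x_1*x_2 + x_2**2 - x_2 - 1 → x_2**2 - 1
  leading term x_2**2: no divisor's leading term divides it; move x_2**2 to the remainder.
  leading term 1: no divisor's leading term divides it; move -1 to the remainder.
  remainder x_2**2 - 1 ≠ 0; add h_4 = x_2**2 - 1 to the basis.

S(f_1,f_3): lcm = x_1*x_2**2. S = x_1*x_2 + x_2**3 - x_2 - 1.
  leading term x_1*x_2: subtract (-1)·f_2 from x_1*x_2 + x_2**3 - x_2 - 1 → x_2**3 - 1
  leading term x_2**3: subtract (x_2)·h_4 from x_2**3 - 1 → x_2 - 1
  leading term x_2: no divisor's leading term divides it; move x_2 to the remainder.
  leading term 1: no divisor's leading term divides it; move -1 to the remainder.
  remainder x_2 - 1 ≠ 0; add h_5 = x_2 - 1 to the basis.

S(f_2,f_3): lcm = x_1*x_2. S = x_2**2 - x_2.
  leading term x_2**2: subtract (1)·h_4 from x_2**2 - x_2 → -x_2 + 1
  leading term x_2: subtract (-1)·h_5 from -x_2 + 1 → 0
  remainder 0.

S(f_1,h_4): lcm = x_1*x_2**2. S = x_1*x_2 + x_1 - x_2 - 1.
  leading term x_1*x_2: subtract (-1)·f_2 from x_1*x_2 + x_1 - x_2 - 1 → x_1 - 1
  leading term x_1: subtract (1)·f_3 from x_1 - 1 → x_2 - 1
  leading term x_2: subtract (1)·h_5 from x_2 - 1 → 0
  remainder 0.

S(f_2,h_4): lcm = x_1*x_2**2. S = x_1 - x_2**2.
  leading term x_1: subtract (1)·f_3 from x_1 - x_2**2 → -x_2**2 + x_2
  leading term x_2**2: subtract (-1)·h_4 from -x_2**2 + x_2 → x_2 - 1
  leading term x_2: subtract (1)·h_5 from x_2 - 1 → 0
  remainder 0.

S(f_3,h_4): leading monomials are coprime, so the S-polynomial reduces to 0 (Buchberger's first criterion).
S(f_1,h_5): lcm = x_1*x_2**2. S = -x_1*x_2 - x_2 - 1.
  leading term x_1*x_2: subtract (1)·f_2 from -x_1*x_2 - x_2 - 1 → x_2 - 1
  leading term x_2: subtract (1)·h_5 from x_2 - 1 → 0
  remainder 0.

S(f_2,h_5): lcm = x_1*x_2. S = x_1 - x_2.
  leading term x_1: subtract (1)·f_3 from x_1 - x_2 → 0
  remainder 0.

S(f_3,h_5): leading monomials are coprime, so the S-polynomial reduces to 0 (Buchberger's first criterion).
S(h_4,h_5): lcm = x_2**2. S = x_2 - 1.
  leading term x_2: subtract (1)·h_5 from x_2 - 1 → 0
  remainder 0.

Every S-polynomial of the final basis reduces to 0, so we have a Gröbner basis.
Inter-reduce: drop elements whose leading term is divisible by another's, tail-reduce, and make monic.
Reduced Gröbner basis: {x_1 - 1, x_2 - 1}.
Label its elements g_1 = x_1 - 1, g_2 = x_2 - 1.

Reduce p = -x_1**2*x_2 + x_1**2 + x_1 - x_2 + 1 modulo G:
  leading term x_1**2*x_2: subtract (-x_1*x_2)·g_1 from -x_1**2*x_2 + x_1**2 + x_1 - x_2 + 1 → x_1**2 - x_1*x_2 + x_1 - x_2 + 1
  leading term x_1**2: subtract (x_1)·g_1 from x_1**2 - x_1*x_2 + x_1 - x_2 + 1 → -x_1*x_2 - x_1 - x_2 + 1
  leading term x_1*x_2: subtract (-x_2)·g_1 from -x_1*x_2 - x_1 - x_2 + 1 → -x_1 + x_2 + 1
  leading term x_1: subtract (-1)·g_1 from -x_1 + x_2 + 1 → x_2
  leading term x_2: subtract (1)·g_2 from x_2 → 1
  leading term 1: no divisor's leading term divides it; move 1 to the remainder.
  normal form = 1.
The normal form is nonzero, so p ∉ I. Since p minus its normal form lies in I, I + (p) = I + (r) where r = 1; decide whether this ideal is the whole ring.
Here r = 1 is a nonzero constant, hence a unit: 1 ∈ I + (p), the Gröbner basis of I + (p) is {1}, and the enlarged system has no common solution — adjoining p is inconsistent.

The remainder on division by a Gröbner basis is unique — it is the normal form.

Adjoining -x_1**2*x_2 + x_1**2 + x_1 - x_2 + 1 makes the ideal the whole ring: the system is inconsistent.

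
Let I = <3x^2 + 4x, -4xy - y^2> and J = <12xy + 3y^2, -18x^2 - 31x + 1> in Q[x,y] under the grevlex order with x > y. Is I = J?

For a fixed monomial order, each ideal has a unique reduced Gröbner basis; comparing bases decides equality.
Buchberger on the first generating set:
f_1 = 3x^2 + 4x, LT = x^2.
f_2 = -4xy - y^2, LT = xy.

S(f_1,f_2): lcm = x^2y. S = -1/4xy^2 + 4/3xy.
  leading term xy^2: subtract (1/16y)·f_2 from -1/4xy^2 + 4/3xy → 1/16y^3 + 4/3xy
  leading term y^3: no divisor's leading term divides it; move 1/16y^3 to the remainder.
  leading term xy: subtract (-1/3)·f_2 from 4/3xy → -1/3y^2
  leading term y^2: no divisor's leading term divides it; move -1/3y^2 to the remainder.
  remainder 1/16y^3 - 1/3y^2 ≠ 0; add g_3 = 1/16y^3 - 1/3y^2 to the basis.

The other S-polynomials (S(f_1,g_3), S(f_2,g_3)) all reduce to 0 modulo the current basis, so we have a Gröbner basis.
Inter-reduce: drop elements whose leading term is divisible by another's, tail-reduce, and make monic.
Reduced Gröbner basis: {y^3 - 16/3y^2, x^2 + 4/3x, xy + 1/4y^2}.

Buchberger on the second generating set:
h_1 = 12xy + 3y^2, LT = xy.
h_2 = -18x^2 - 31x + 1, LT = x^2.

S(h_1,h_2): lcm = x^2y. S = 1/4xy^2 - 31/18xy + 1/18y.
  leading term xy^2: subtract (1/48y)·h_1 from 1/4xy^2 - 31/18xy + 1/18y → -1/16y^3 - 31/18xy + 1/18y
  leading term y^3: no divisor's leading term divides it; move -1/16y^3 to the remainder.
  leading term xy: subtract (-31/216)·h_1 from -31/18xy + 1/18y → 31/72y^2 + 1/18y
  leading term y^2: no divisor's leading term divides it; move 31/72y^2 to the remainder.
  leading term y: no divisor's leading term divides it; move 1/18y to the remainder.
  remainder -1/16y^3 + 31/72y^2 + 1/18y ≠ 0; add k_3 = -1/16y^3 + 31/72y^2 + 1/18y to the basis.

The other S-polynomials (S(h_1,k_3), S(h_2,k_3)) all reduce to 0 modulo the current basis, so we have a Gröbner basis.
Inter-reduce: drop elements whose leading term is divisible by another's, tail-reduce, and make monic.
Reduced Gröbner basis: {y^3 - 62/9y^2 - 8/9y, x^2 + 31/18x - 1/18, xy + 1/4y^2}.

Since the reduced bases disagree, the two ideals are not the same.
The choice of monomial ordering does not affect the verdict — as long as both bases are computed under the same ordering, their equality decides ideal equality.

No, the ideals differ.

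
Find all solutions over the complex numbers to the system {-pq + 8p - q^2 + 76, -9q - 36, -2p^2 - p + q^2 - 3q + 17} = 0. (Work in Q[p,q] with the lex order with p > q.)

{(-5, -4)}

Compute a lex Gröbner basis by Buchberger's algorithm.
f_1 = -pq + 8p - q^2 + 76, LT = pq.
f_2 = -9q - 36, LT = q.
f_3 = -2p^2 - p + q^2 - 3q + 17, LT = p^2.

S(f_1,f_2): lcm = pq. S = -12p + q^2 - 76.
  reduce S modulo (f_1, f_2, f_3):
  remainder -12p - 60 ≠ 0; add h_4 = -12p - 60 to the basis.

The other S-polynomials (S(f_1,f_3), S(f_2,f_3), S(f_1,h_4), S(f_2,h_4), S(f_3,h_4)) all reduce to 0 modulo the current basis, so we have a Gröbner basis.
Inter-reduce: drop elements whose leading term is divisible by another's, tail-reduce, and make monic.
Reduced Gröbner basis: {p + 5, q + 4}.

The lex basis is triangular: the last element involves only q. Solving q + 4 = 0 gives q ∈ {-4}; substituting each value into the earlier elements determines the remaining variables.
  q = -4: the earlier basis element becomes p + 5 = 0, giving p = -5 — point (-5, -4).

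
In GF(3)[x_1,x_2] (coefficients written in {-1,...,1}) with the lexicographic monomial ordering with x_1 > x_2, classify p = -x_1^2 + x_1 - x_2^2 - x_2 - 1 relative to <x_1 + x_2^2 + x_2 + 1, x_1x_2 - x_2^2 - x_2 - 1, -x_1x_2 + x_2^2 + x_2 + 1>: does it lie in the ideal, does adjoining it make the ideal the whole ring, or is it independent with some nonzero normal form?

First compute the reduced Gröbner basis of I by Buchberger's algorithm.
f_1 = x_1 + x_2^2 + x_2 + 1, LT = x_1.
f_2 = x_1x_2 - x_2^2 - x_2 - 1, LT = x_1x_2.
f_3 = -x_1x_2 + x_2^2 + x_2 + 1, LT = x_1x_2.

S(f_1,f_2): lcm = x_1x_2. S = x_2^3 - x_2^2 - x_2 + 1.
  leading term x_2^3: no divisor's leading term divides it; move x_2^3 to the remainder.
  leading term x_2^2: no divisor's leading term divides it; move -x_2^2 to the remainder.
  leading term x_2: no divisor's leading term divides it; move -x_2 to the remainder.
  leading term 1: no divisor's leading term divides it; move 1 to the remainder.
  remainder x_2^3 - x_2^2 - x_2 + 1 ≠ 0; add h_4 = x_2^3 - x_2^2 - x_2 + 1 to the basis.

S(f_1,f_3): lcm = x_1x_2. S = x_2^3 - x_2^2 - x_2 + 1.
  leading term x_2^3: subtract (1)·h_4 from x_2^3 - x_2^2 - x_2 + 1 → 0
  remainder 0.

S(f_2,f_3): lcm = x_1x_2. S = 0.
  remainder 0.

S(f_1,h_4): leading monomials are coprime, so the S-polynomial reduces to 0 (Buchberger's first criterion).
S(f_2,h_4): lcm = x_1x_2^3. S = x_1x_2^2 + x_1x_2 - x_1 - x_2^4 - x_2^3 - x_2^2.
  leading term x_1x_2^2: subtract (x_2^2)·f_1 from x_1x_2^2 + x_1x_2 - x_1 - x_2^4 - x_2^3 - x_2^2 → x_1x_2 - x_1 + x_2^4 + x_2^3 + x_2^2
  leading term x_1x_2: subtract (x_2)·f_1 from x_1x_2 - x_1 + x_2^4 + x_2^3 + x_2^2 → -x_1 + x_2^4 - x_2
  leading term x_1: subtract (-1)·f_1 from -x_1 + x_2^4 - x_2 → x_2^4 + x_2^2 + 1
  leading term x_2^4: subtract (x_2)·h_4 from x_2^4 + x_2^2 + 1 → x_2^3 - x_2^2 - x_2 + 1
  leading term x_2^3: subtract (1)·h_4 from x_2^3 - x_2^2 - x_2 + 1 → 0
  remainder 0.

S(f_3,h_4): lcm = x_1x_2^3. S = x_1x_2^2 + x_1x_2 - x_1 - x_2^4 - x_2^3 - x_2^2.
  leading term x_1x_2^2: subtract (x_2^2)·f_1 from x_1x_2^2 + x_1x_2 - x_1 - x_2^4 - x_2^3 - x_2^2 → x_1x_2 - x_1 + x_2^4 + x_2^3 + x_2^2
  leading term x_1x_2: subtract (x_2)·f_1 from x_1x_2 - x_1 + x_2^4 + x_2^3 + x_2^2 → -x_1 + x_2^4 - x_2
  leading term x_1: subtract (-1)·f_1 from -x_1 + x_2^4 - x_2 → x_2^4 + x_2^2 + 1
  leading term x_2^4: subtract (x_2)·h_4 from x_2^4 + x_2^2 + 1 → x_2^3 - x_2^2 - x_2 + 1
  leading term x_2^3: subtract (1)·h_4 from x_2^3 - x_2^2 - x_2 + 1 → 0
  remainder 0.

Every S-polynomial of the final basis reduces to 0, so we have a Gröbner basis.
Inter-reduce: drop elements whose leading term is divisible by another's, tail-reduce, and make monic.
Reduced Gröbner basis: {x_1 + x_2^2 + x_2 + 1, x_2^3 - x_2^2 - x_2 + 1}.
Label its elements g_1 = x_1 + x_2^2 + x_2 + 1, g_2 = x_2^3 - x_2^2 - x_2 + 1.

Reduce p = -x_1^2 + x_1 - x_2^2 - x_2 - 1 modulo G:
  leading term x_1^2: subtract (-x_1)·g_1 from -x_1^2 + x_1 - x_2^2 - x_2 - 1 → x_1x_2^2 + x_1x_2 - x_1 - x_2^2 - x_2 - 1
  leading term x_1x_2^2: subtract (x_2^2)·g_1 from x_1x_2^2 + x_1x_2 - x_1 - x_2^2 - x_2 - 1 → x_1x_2 - x_1 - x_2^4 - x_2^3 + x_2^2 - x_2 - 1
  leading term x_1x_2: subtract (x_2)·g_1 from x_1x_2 - x_1 - x_2^4 - x_2^3 + x_2^2 - x_2 - 1 → -x_1 - x_2^4 + x_2^3 + x_2 - 1
  leading term x_1: subtract (-1)·g_1 from -x_1 - x_2^4 + x_2^3 + x_2 - 1 → -x_2^4 + x_2^3 + x_2^2 - x_2
  leading term x_2^4: subtract (-x_2)·g_2 from -x_2^4 + x_2^3 + x_2^2 - x_2 → 0
  normal form = 0.
Since the normal form is 0, p ∈ I.

-x_1^2 + x_1 - x_2^2 - x_2 - 1 lies in I (it reduces to 0).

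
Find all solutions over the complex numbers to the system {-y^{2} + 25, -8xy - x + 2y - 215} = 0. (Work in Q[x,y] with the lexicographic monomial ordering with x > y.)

{(75/13, -5), (-5, 5)}

Compute a lex Gröbner basis by Buchberger's algorithm.
f_1 = -y^{2} + 25, LT = y^{2}.
f_2 = -8xy - x + 2y - 215, LT = xy.

S(f_1,f_2): lcm = xy^{2}. S = -\tfrac{1}{8}xy - 25x + \tfrac{1}{4}y^{2} - \tfrac{215}{8}y.
  leading term xy: subtract (\tfrac{1}{64})·f_2 from -\tfrac{1}{8}xy - 25x + \tfrac{1}{4}y^{2} - \tfrac{215}{8}y → -\tfrac{1599}{64}x + \tfrac{1}{4}y^{2} - \tfrac{861}{32}y + \tfrac{215}{64}
  leading term x: no divisor's leading term divides it; move -\tfrac{1599}{64}x to the remainder.
  leading term y^{2}: subtract (-\tfrac{1}{4})·f_1 from \tfrac{1}{4}y^{2} - \tfrac{861}{32}y + \tfrac{215}{64} → -\tfrac{861}{32}y + \tfrac{615}{64}
  leading term y: no divisor's leading term divides it; move -\tfrac{861}{32}y to the remainder.
  leading term 1: no divisor's leading term divides it; move \tfrac{615}{64} to the remainder.
  remainder -\tfrac{1599}{64}x - \tfrac{861}{32}y + \tfrac{615}{64} ≠ 0; add h_3 = -\tfrac{1599}{64}x - \tfrac{861}{32}y + \tfrac{615}{64} to the basis.

S(f_1,h_3): leading monomials are coprime, so the S-polynomial reduces to 0 (Buchberger's first criterion).
S(f_2,h_3): lcm = xy. S = \tfrac{1}{8}x - \tfrac{14}{13}y^{2} + \tfrac{7}{52}y + \tfrac{215}{8}.
  leading term x: subtract (-\tfrac{8}{1599})·h_3 from \tfrac{1}{8}x - \tfrac{14}{13}y^{2} + \tfrac{7}{52}y + \tfrac{215}{8} → -\tfrac{14}{13}y^{2} + \tfrac{350}{13}
  leading term y^{2}: subtract (\tfrac{14}{13})·f_1 from -\tfrac{14}{13}y^{2} + \tfrac{350}{13} → 0
  remainder 0.

Every S-polynomial of the final basis reduces to 0, so we have a Gröbner basis.
Inter-reduce: drop elements whose leading term is divisible by another's, tail-reduce, and make monic.
Reduced Gröbner basis: {x + \tfrac{14}{13}y - \tfrac{5}{13}, y^{2} - 25}.

From the last basis element, y^{2} - 25 = 0, so y takes values in {-5, 5}. Each choice, substituted upward through the basis, yields the corresponding point(s) of the solution set.
  y = -5: the earlier basis element becomes x - \tfrac{75}{13} = 0, giving x = 75/13 — point (75/13, -5).
  y = 5: the earlier basis element becomes x + 5 = 0, giving x = -5 — point (-5, 5).
Substituting each solution back into the original system confirms all equations vanish.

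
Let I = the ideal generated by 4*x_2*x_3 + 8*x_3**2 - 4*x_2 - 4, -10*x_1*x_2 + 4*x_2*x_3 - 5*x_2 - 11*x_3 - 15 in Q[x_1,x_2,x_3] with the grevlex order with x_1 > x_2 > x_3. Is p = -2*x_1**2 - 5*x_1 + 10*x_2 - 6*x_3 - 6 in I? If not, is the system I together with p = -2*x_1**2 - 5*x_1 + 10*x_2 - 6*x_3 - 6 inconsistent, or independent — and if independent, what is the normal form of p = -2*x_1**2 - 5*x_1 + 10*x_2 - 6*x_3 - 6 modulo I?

-2*x_1**2 - 5*x_1 + 10*x_2 - 6*x_3 - 6 is independent of I; its normal form modulo I is -2*x_1**2 - 5*x_1 + 10*x_2 - 6*x_3 - 6.

First compute the reduced Gröbner basis of I by Buchberger's algorithm.
f_1 = 4*x_2*x_3 + 8*x_3**2 - 4*x_2 - 4, LT = x_2*x_3.
f_2 = -10*x_1*x_2 + 4*x_2*x_3 - 5*x_2 - 11*x_3 - 15, LT = x_1*x_2.

S(f_1,f_2): lcm = x_1*x_2*x_3. S = 2*x_1*x_3**2 + 2/5*x_2*x_3**2 - x_1*x_2 - 1/2*x_2*x_3 - 11/10*x_3**2 - x_1 - 3/2*x_3.
  reduce S modulo (f_1, f_2):
  remainder 2*x_1*x_3**2 - 4/5*x_3**3 - 1/10*x_3**2 - x_1 + 1 ≠ 0; add h_3 = 2*x_1*x_3**2 - 4/5*x_3**3 - 1/10*x_3**2 - x_1 + 1 to the basis.

The other S-polynomials (S(f_1,h_3), S(f_2,h_3)) all reduce to 0 modulo the current basis, so we have a Gröbner basis.
Inter-reduce: drop elements whose leading term is divisible by another's, tail-reduce, and make monic.
Reduced Gröbner basis: {x_1*x_3**2 - 2/5*x_3**3 - 1/20*x_3**2 - 1/2*x_1 + 1/2, x_1*x_2 + 4/5*x_3**2 + 1/10*x_2 + 11/10*x_3 + 11/10, x_2*x_3 + 2*x_3**2 - x_2 - 1}.
Label its elements g_1 = x_1*x_3**2 - 2/5*x_3**3 - 1/20*x_3**2 - 1/2*x_1 + 1/2, g_2 = x_1*x_2 + 4/5*x_3**2 + 1/10*x_2 + 11/10*x_3 + 11/10, g_3 = x_2*x_3 + 2*x_3**2 - x_2 - 1.

Reduce p = -2*x_1**2 - 5*x_1 + 10*x_2 - 6*x_3 - 6 modulo G:
  leading term x_1**2: no divisor's leading term divides it; move -2*x_1**2 to the remainder.
  leading term x_1: no divisor's leading term divides it; move -5*x_1 to the remainder.
  leading term x_2: no divisor's leading term divides it; move 10*x_2 to the remainder.
  leading term x_3: no divisor's leading term divides it; move -6*x_3 to the remainder.
  leading term 1: no divisor's leading term divides it; move -6 to the remainder.
  normal form = -2*x_1**2 - 5*x_1 + 10*x_2 - 6*x_3 - 6.
The normal form is nonzero, so p ∉ I. Since p minus its normal form lies in I, I + (p) = I + (r) where r = -2*x_1**2 - 5*x_1 + 10*x_2 - 6*x_3 - 6; decide whether this ideal is the whole ring.
Run Buchberger on G together with r (pairs among the g_i already reduce to 0 since G is a Gröbner basis):
g_1 = x_1*x_3**2 - 2/5*x_3**3 - 1/20*x_3**2 - 1/2*x_1 + 1/2, LT = x_1*x_3**2.
g_2 = x_1*x_2 + 4/5*x_3**2 + 1/10*x_2 + 11/10*x_3 + 11/10, LT = x_1*x_2.
g_3 = x_2*x_3 + 2*x_3**2 - x_2 - 1, LT = x_2*x_3.
r = -2*x_1**2 - 5*x_1 + 10*x_2 - 6*x_3 - 6, LT = x_1**2.

S(g_1,r): lcm = x_1**2*x_3**2. S = -2/5*x_1*x_3**3 - 51/20*x_1*x_3**2 + 5*x_2*x_3**2 - 3*x_3**3 - 1/2*x_1**2 - 3*x_3**2 + 1/2*x_1.
  reduce S modulo (g_1, g_2, g_3, r):
  remainder -4/25*x_3**4 - 351/25*x_3**3 - 1/5*x_1*x_3 - 5251/400*x_3**2 + 19/40*x_1 + 5/2*x_2 + 67/10*x_3 + 311/40 ≠ 0; add m_5 = -4/25*x_3**4 - 351/25*x_3**3 - 1/5*x_1*x_3 - 5251/400*x_3**2 + 19/40*x_1 + 5/2*x_2 + 67/10*x_3 + 311/40 to the basis.

S(g_2,r): lcm = x_1**2*x_2. S = 4/5*x_1*x_3**2 - 12/5*x_1*x_2 + 5*x_2**2 + 11/10*x_1*x_3 - 3*x_2*x_3 + 11/10*x_1 - 3*x_2.
  reduce S modulo (g_1, g_2, g_3, r, m_5):
  remainder 8/25*x_3**3 + 5*x_2**2 + 11/10*x_1*x_3 + 199/25*x_3**2 + 3/2*x_1 - 144/25*x_2 + 66/25*x_3 - 19/25 ≠ 0; add m_6 = 8/25*x_3**3 + 5*x_2**2 + 11/10*x_1*x_3 + 199/25*x_3**2 + 3/2*x_1 - 144/25*x_2 + 66/25*x_3 - 19/25 to the basis.

S(g_3,m_6): lcm = x_2*x_3**3. S = 2*x_3**4 - 125/8*x_2**3 - 55/16*x_1*x_2*x_3 - 207/8*x_2*x_3**2 - 75/16*x_1*x_2 + 18*x_2**2 - 33/4*x_2*x_3 - x_3**2 + 19/8*x_2.
  reduce S modulo (g_1, g_2, g_3, r, m_5, m_6):
  remainder -125/8*x_2**3 + 15269/8*x_2**2 + 6615/16*x_1*x_3 + 23359/8*x_3**2 + 4585/8*x_1 - 34843/16*x_2 + 17041/16*x_3 - 3501/16 ≠ 0; add m_7 = -125/8*x_2**3 + 15269/8*x_2**2 + 6615/16*x_1*x_3 + 23359/8*x_3**2 + 4585/8*x_1 - 34843/16*x_2 + 17041/16*x_3 - 3501/16 to the basis.

The other S-polynomials (S(g_1,g_2), S(g_1,g_3), S(g_2,g_3), S(g_3,r), S(g_1,m_5), S(g_2,m_5), S(g_3,m_5), S(r,m_5), S(g_1,m_6), S(g_2,m_6), S(r,m_6), S(m_5,m_6), S(g_1,m_7), S(g_2,m_7), S(g_3,m_7), S(r,m_7), S(m_5,m_7), S(m_6,m_7)) all reduce to 0 modulo the current basis, so we have a Gröbner basis.
Inter-reduce: drop elements whose leading term is divisible by another's, tail-reduce, and make monic.
Reduced Gröbner basis: {x_2**3 - 15269/125*x_2**2 - 1323/50*x_1*x_3 - 23359/125*x_3**2 - 917/25*x_1 + 34843/250*x_2 - 17041/250*x_3 + 3501/250, x_1*x_3**2 + 25/4*x_2**2 + 11/8*x_1*x_3 + 99/10*x_3**2 + 11/8*x_1 - 36/5*x_2 + 33/10*x_3 - 9/20, x_3**3 + 125/8*x_2**2 + 55/16*x_1*x_3 + 199/8*x_3**2 + 75/16*x_1 - 18*x_2 + 33/4*x_3 - 19/8, x_1**2 + 5/2*x_1 - 5*x_2 + 3*x_3 + 3, x_1*x_2 + 4/5*x_3**2 + 1/10*x_2 + 11/10*x_3 + 11/10, x_2*x_3 + 2*x_3**2 - x_2 - 1}.
The reduced Gröbner basis of I + (p) is {x_2**3 - 15269/125*x_2**2 - 1323/50*x_1*x_3 - 23359/125*x_3**2 - 917/25*x_1 + 34843/250*x_2 - 17041/250*x_3 + 3501/250, x_1*x_3**2 + 25/4*x_2**2 + 11/8*x_1*x_3 + 99/10*x_3**2 + 11/8*x_1 - 36/5*x_2 + 33/10*x_3 - 9/20, x_3**3 + 125/8*x_2**2 + 55/16*x_1*x_3 + 199/8*x_3**2 + 75/16*x_1 - 18*x_2 + 33/4*x_3 - 19/8, x_1**2 + 5/2*x_1 - 5*x_2 + 3*x_3 + 3, x_1*x_2 + 4/5*x_3**2 + 1/10*x_2 + 11/10*x_3 + 11/10, x_2*x_3 + 2*x_3**2 - x_2 - 1} ≠ {1}, a proper ideal, so the enlarged system stays consistent: p is independent of I, with normal form -2*x_1**2 - 5*x_1 + 10*x_2 - 6*x_3 - 6.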